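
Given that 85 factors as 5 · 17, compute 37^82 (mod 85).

9

Mod 5: 37 ≡ 2; by Fermat, exponent reduces to 82 mod 4 = 2; 2^2 ≡ 4 (mod 5).
Mod 17: 37 ≡ 3; by Fermat, exponent reduces to 82 mod 16 = 2; 3^2 ≡ 9 (mod 17).
Combine by CRT: x ≡ 4 (mod 5), x ≡ 9 (mod 17) ⇒ x ≡ 9 (mod 85).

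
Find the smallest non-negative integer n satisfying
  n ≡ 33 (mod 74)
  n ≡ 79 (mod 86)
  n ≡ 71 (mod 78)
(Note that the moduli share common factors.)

46949

gcd(74, 86) = 2 and 2 | (79 − 33), so the pair is consistent; merging gives n ≡ 2401 (mod 3182), where 3182 = lcm(74, 86).
gcd(3182, 78) = 2 and 2 | (71 − 2401), so the pair is consistent; merging gives n ≡ 46949 (mod 124098), where 124098 = lcm(3182, 78).
The solution is unique modulo lcm(74, 86, 78) = 124098.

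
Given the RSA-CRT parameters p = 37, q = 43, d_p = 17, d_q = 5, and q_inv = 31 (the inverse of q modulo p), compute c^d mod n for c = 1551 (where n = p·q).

974

m₁ = c^(d_p) mod p: c ≡ 34 (mod 37), and 34^17 mod 37 = 12.
m₂ = c^(d_q) mod q: c ≡ 3 (mod 43), and 3^5 mod 43 = 28.
h = q_inv·(m₁ − m₂) mod p = 31·(12 − 28) mod 37 = 22.
m = m₂ + h·q = 28 + 22·43 = 974.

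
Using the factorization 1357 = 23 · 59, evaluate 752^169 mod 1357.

1159

Mod 23: 752 ≡ 16; by Fermat, exponent reduces to 169 mod 22 = 15; 16^15 ≡ 9 (mod 23).
Mod 59: 752 ≡ 44; by Fermat, exponent reduces to 169 mod 58 = 53; 44^53 ≡ 38 (mod 59).
Combine by CRT: x ≡ 9 (mod 23), x ≡ 38 (mod 59) ⇒ x ≡ 1159 (mod 1357).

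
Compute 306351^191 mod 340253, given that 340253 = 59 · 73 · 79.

61702

Mod 59: 306351 ≡ 23; by Fermat, exponent reduces to 191 mod 58 = 17; 23^17 ≡ 47 (mod 59).
Mod 73: 306351 ≡ 43; by Fermat, exponent reduces to 191 mod 72 = 47; 43^47 ≡ 17 (mod 73).
Mod 79: 306351 ≡ 68; by Fermat, exponent reduces to 191 mod 78 = 35; 68^35 ≡ 3 (mod 79).
Combine by CRT: x ≡ 47 (mod 59), x ≡ 17 (mod 73), x ≡ 3 (mod 79) ⇒ x ≡ 61702 (mod 340253).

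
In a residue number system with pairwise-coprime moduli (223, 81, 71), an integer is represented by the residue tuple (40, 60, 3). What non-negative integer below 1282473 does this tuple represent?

469455

From x ≡ 40 (mod 223) write x = 40 + 223t. Substituting into x ≡ 60 (mod 81) gives 223t ≡ 20 (mod 81), and since 61⁻¹ ≡ 4 (mod 81), t ≡ 80. Hence x ≡ 40 + 223·80 = 17880 (mod 18063).
From x ≡ 17880 (mod 18063) write x = 17880 + 18063t. Substituting into x ≡ 3 (mod 71) gives 18063t ≡ 15 (mod 71), and since 29⁻¹ ≡ 49 (mod 71), t ≡ 25. Hence x ≡ 17880 + 18063·25 = 469455 (mod 1282473).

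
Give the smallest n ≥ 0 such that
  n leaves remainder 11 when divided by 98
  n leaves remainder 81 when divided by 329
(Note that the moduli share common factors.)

gcd(98, 329) = 7 and 7 | (81 − 11), so the pair is consistent; merging gives n ≡ 4029 (mod 4606), where 4606 = lcm(98, 329).
The solution is unique modulo lcm(98, 329) = 4606.

4029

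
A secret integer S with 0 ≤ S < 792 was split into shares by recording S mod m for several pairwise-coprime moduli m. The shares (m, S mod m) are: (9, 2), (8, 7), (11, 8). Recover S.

The moduli are pairwise coprime; N = 9·8·11 = 792.
N/9 = 88; 88 ≡ 7 (mod 9); 7·4 ≡ 1, so inverse 4.
N/8 = 99; 99 ≡ 3 (mod 8); 3·3 ≡ 1, so inverse 3.
N/11 = 72; 72 ≡ 6 (mod 11); 6·2 ≡ 1, so inverse 2.
S ≡ 2·88·4 + 7·99·3 + 8·72·2 = 3935.
3935 mod 792 = 767.

767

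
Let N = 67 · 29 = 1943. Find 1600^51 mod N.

149

Mod 67: 1600 ≡ 59; 59^51 ≡ 15 (mod 67).
Mod 29: 1600 ≡ 5; by Fermat, exponent reduces to 51 mod 28 = 23; 5^23 ≡ 4 (mod 29).
Combine by CRT: x ≡ 15 (mod 67), x ≡ 4 (mod 29) ⇒ x ≡ 149 (mod 1943).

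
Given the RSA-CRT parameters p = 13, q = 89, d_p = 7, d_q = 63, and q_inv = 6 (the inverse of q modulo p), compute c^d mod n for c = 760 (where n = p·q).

m₁ = c^(d_p) mod p: c ≡ 6 (mod 13), and 6^7 mod 13 = 7.
m₂ = c^(d_q) mod q: c ≡ 48 (mod 89), and 48^63 mod 89 = 62.
h = q_inv·(m₁ − m₂) mod p = 6·(7 − 62) mod 13 = 8.
m = m₂ + h·q = 62 + 8·89 = 774.

774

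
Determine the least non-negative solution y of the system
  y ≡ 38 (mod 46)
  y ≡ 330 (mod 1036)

gcd(46, 1036) = 2 and 2 | (330 − 38), so the pair is consistent; merging gives y ≡ 7582 (mod 23828), where 23828 = lcm(46, 1036).
The solution is unique modulo lcm(46, 1036) = 23828.

7582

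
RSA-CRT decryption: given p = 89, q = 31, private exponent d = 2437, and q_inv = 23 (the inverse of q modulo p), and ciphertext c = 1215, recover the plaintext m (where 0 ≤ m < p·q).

d_p = d mod (p−1) = 2437 mod 88 = 61; d_q = d mod (q−1) = 7.
m₁ = c^(d_p) mod p: c ≡ 58 (mod 89), and 58^61 mod 89 = 30.
m₂ = c^(d_q) mod q: c ≡ 6 (mod 31), and 6^7 mod 31 = 6.
h = q_inv·(m₁ − m₂) mod p = 23·(30 − 6) mod 89 = 18.
m = m₂ + h·q = 6 + 18·31 = 564.

564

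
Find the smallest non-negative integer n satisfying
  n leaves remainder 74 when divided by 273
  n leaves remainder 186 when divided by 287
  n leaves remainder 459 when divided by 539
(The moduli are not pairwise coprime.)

gcd(273, 287) = 7 and 7 | (186 − 74), so the pair is consistent; merging gives n ≡ 9083 (mod 11193), where 11193 = lcm(273, 287).
gcd(11193, 539) = 7 and 7 | (459 − 9083), so the pair is consistent; merging gives n ≡ 9083 (mod 861861), where 861861 = lcm(11193, 539).
The solution is unique modulo lcm(273, 287, 539) = 861861.

9083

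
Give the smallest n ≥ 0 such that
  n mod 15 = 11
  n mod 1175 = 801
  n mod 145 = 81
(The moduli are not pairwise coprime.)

gcd(15, 1175) = 5 and 5 | (801 − 11), so the pair is consistent; merging gives n ≡ 1976 (mod 3525), where 3525 = lcm(15, 1175).
gcd(3525, 145) = 5 and 5 | (81 − 1976), so the pair is consistent; merging gives n ≡ 12551 (mod 102225), where 102225 = lcm(3525, 145).
The solution is unique modulo lcm(15, 1175, 145) = 102225.

12551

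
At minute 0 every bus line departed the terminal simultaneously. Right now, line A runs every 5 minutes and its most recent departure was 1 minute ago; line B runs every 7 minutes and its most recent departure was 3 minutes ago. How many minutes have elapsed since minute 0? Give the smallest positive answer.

31

Combine the congruences pairwise.
From t ≡ 1 (mod 5) write t = 1 + 5s. Substituting into t ≡ 3 (mod 7) gives 5s ≡ 2 (mod 7), and since 5⁻¹ ≡ 3 (mod 7), s ≡ 6. Hence t ≡ 1 + 5·6 = 31 (mod 35).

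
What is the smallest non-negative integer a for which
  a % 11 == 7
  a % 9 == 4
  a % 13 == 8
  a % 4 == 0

From a ≡ 7 (mod 11) write a = 7 + 11t. Substituting into a ≡ 4 (mod 9) gives 11t ≡ 6 (mod 9), and since 2⁻¹ ≡ 5 (mod 9), t ≡ 3. Hence a ≡ 7 + 11·3 = 40 (mod 99).
From a ≡ 40 (mod 99) write a = 40 + 99t. Substituting into a ≡ 8 (mod 13) gives 99t ≡ 7 (mod 13), and since 8⁻¹ ≡ 5 (mod 13), t ≡ 9. Hence a ≡ 40 + 99·9 = 931 (mod 1287).
From a ≡ 931 (mod 1287) write a = 931 + 1287t. Substituting into a ≡ 0 (mod 4) gives 1287t ≡ 1 (mod 4), and since 3⁻¹ ≡ 3 (mod 4), t ≡ 3. Hence a ≡ 931 + 1287·3 = 4792 (mod 5148).

4792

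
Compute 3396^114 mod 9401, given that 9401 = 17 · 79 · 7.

7190

Mod 17: 3396 ≡ 13; by Fermat, exponent reduces to 114 mod 16 = 2; 13^2 ≡ 16 (mod 17).
Mod 79: 3396 ≡ 78; by Fermat, exponent reduces to 114 mod 78 = 36; 78^36 ≡ 1 (mod 79).
Mod 7: 3396 ≡ 1; since 6 | 114, by Fermat 1^114 ≡ 1 (mod 7).
Combine by CRT: x ≡ 16 (mod 17), x ≡ 1 (mod 79), x ≡ 1 (mod 7) ⇒ x ≡ 7190 (mod 9401).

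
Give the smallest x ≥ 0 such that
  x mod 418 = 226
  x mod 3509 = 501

gcd(418, 3509) = 11 and 11 | (501 − 226), so the pair is consistent; merging gives x ≡ 39100 (mod 133342), where 133342 = lcm(418, 3509).
The solution is unique modulo lcm(418, 3509) = 133342.

39100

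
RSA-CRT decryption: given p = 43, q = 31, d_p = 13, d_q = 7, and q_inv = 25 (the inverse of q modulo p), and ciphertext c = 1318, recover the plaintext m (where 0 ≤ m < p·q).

m₁ = c^(d_p) mod p: c ≡ 28 (mod 43), and 28^13 mod 43 = 34.
m₂ = c^(d_q) mod q: c ≡ 16 (mod 31), and 16^7 mod 31 = 8.
h = q_inv·(m₁ − m₂) mod p = 25·(34 − 8) mod 43 = 5.
m = m₂ + h·q = 8 + 5·31 = 163.

163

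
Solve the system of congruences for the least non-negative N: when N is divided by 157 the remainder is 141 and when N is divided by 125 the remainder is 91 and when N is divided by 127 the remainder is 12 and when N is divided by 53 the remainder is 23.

The moduli are pairwise coprime; M = 157·125·127·53 = 132095875.
M/157 = 841375; 841375 ≡ 12 (mod 157); 12·144 ≡ 1, so inverse 144.
M/125 = 1056767; 1056767 ≡ 17 (mod 125); 17·103 ≡ 1, so inverse 103.
M/127 = 1040125; 1040125 ≡ 122 (mod 127); 122·76 ≡ 1, so inverse 76.
M/53 = 2492375; 2492375 ≡ 50 (mod 53); 50·35 ≡ 1, so inverse 35.
N ≡ 141·841375·144 + 91·1056767·103 + 12·1040125·76 + 23·2492375·35 = 29943310966.
29943310966 mod 132095875 = 89643216.

89643216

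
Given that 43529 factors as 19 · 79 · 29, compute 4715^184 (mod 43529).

Mod 19: 4715 ≡ 3; by Fermat, exponent reduces to 184 mod 18 = 4; 3^4 ≡ 5 (mod 19).
Mod 79: 4715 ≡ 54; by Fermat, exponent reduces to 184 mod 78 = 28; 54^28 ≡ 76 (mod 79).
Mod 29: 4715 ≡ 17; by Fermat, exponent reduces to 184 mod 28 = 16; 17^16 ≡ 1 (mod 29).
Combine by CRT: x ≡ 5 (mod 19), x ≡ 76 (mod 79), x ≡ 1 (mod 29) ⇒ x ≡ 21722 (mod 43529).

21722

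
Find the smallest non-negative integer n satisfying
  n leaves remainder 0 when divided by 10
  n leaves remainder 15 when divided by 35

50

gcd(10, 35) = 5 and 5 | (15 − 0), so the pair is consistent; merging gives n ≡ 50 (mod 70), where 70 = lcm(10, 35).
The solution is unique modulo lcm(10, 35) = 70.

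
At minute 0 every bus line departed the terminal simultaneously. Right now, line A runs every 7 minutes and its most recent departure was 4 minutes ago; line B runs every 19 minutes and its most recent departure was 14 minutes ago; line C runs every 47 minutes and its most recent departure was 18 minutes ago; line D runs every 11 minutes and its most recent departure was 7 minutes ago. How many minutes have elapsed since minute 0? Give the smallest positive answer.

28970

The moduli are pairwise coprime; N = 7·19·47·11 = 68761.
N/7 = 9823; 9823 ≡ 2 (mod 7); 2·4 ≡ 1, so inverse 4.
N/19 = 3619; 3619 ≡ 9 (mod 19); 9·17 ≡ 1, so inverse 17.
N/47 = 1463; 1463 ≡ 6 (mod 47); 6·8 ≡ 1, so inverse 8.
N/11 = 6251; 6251 ≡ 3 (mod 11); 3·4 ≡ 1, so inverse 4.
t ≡ 4·9823·4 + 14·3619·17 + 18·1463·8 + 7·6251·4 = 1404190.
1404190 mod 68761 = 28970.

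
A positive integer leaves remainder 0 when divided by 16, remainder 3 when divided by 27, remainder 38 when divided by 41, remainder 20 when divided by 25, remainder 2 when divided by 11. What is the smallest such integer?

From x ≡ 0 (mod 16) write x = 0 + 16t. Substituting into x ≡ 3 (mod 27) gives 16t ≡ 3 (mod 27), and since 16⁻¹ ≡ 22 (mod 27), t ≡ 12. Hence x ≡ 0 + 16·12 = 192 (mod 432).
From x ≡ 192 (mod 432) write x = 192 + 432t. Substituting into x ≡ 38 (mod 41) gives 432t ≡ 10 (mod 41), and since 22⁻¹ ≡ 28 (mod 41), t ≡ 34. Hence x ≡ 192 + 432·34 = 14880 (mod 17712).
From x ≡ 14880 (mod 17712) write x = 14880 + 17712t. Substituting into x ≡ 20 (mod 25) gives 17712t ≡ 15 (mod 25), and since 12⁻¹ ≡ 23 (mod 25), t ≡ 20. Hence x ≡ 14880 + 17712·20 = 369120 (mod 442800).
From x ≡ 369120 (mod 442800) write x = 369120 + 442800t. Substituting into x ≡ 2 (mod 11) gives 442800t ≡ 9 (mod 11), and since 6⁻¹ ≡ 2 (mod 11), t ≡ 7. Hence x ≡ 369120 + 442800·7 = 3468720 (mod 4870800).

3468720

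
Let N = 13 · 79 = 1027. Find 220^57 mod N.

168

Mod 13: 220 ≡ 12; by Fermat, exponent reduces to 57 mod 12 = 9; 12^9 ≡ 12 (mod 13).
Mod 79: 220 ≡ 62; 62^57 ≡ 10 (mod 79).
Combine by CRT: x ≡ 12 (mod 13), x ≡ 10 (mod 79) ⇒ x ≡ 168 (mod 1027).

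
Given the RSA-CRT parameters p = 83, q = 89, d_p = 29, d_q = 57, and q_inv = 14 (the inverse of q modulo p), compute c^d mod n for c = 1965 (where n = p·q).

4239

m₁ = c^(d_p) mod p: c ≡ 56 (mod 83), and 56^29 mod 83 = 6.
m₂ = c^(d_q) mod q: c ≡ 7 (mod 89), and 7^57 mod 89 = 56.
h = q_inv·(m₁ − m₂) mod p = 14·(6 − 56) mod 83 = 47.
m = m₂ + h·q = 56 + 47·89 = 4239.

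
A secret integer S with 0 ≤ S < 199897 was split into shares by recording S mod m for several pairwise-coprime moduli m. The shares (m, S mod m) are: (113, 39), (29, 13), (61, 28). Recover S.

From S ≡ 39 (mod 113) write S = 39 + 113t. Substituting into S ≡ 13 (mod 29) gives 113t ≡ 3 (mod 29), and since 26⁻¹ ≡ 19 (mod 29), t ≡ 28. Hence S ≡ 39 + 113·28 = 3203 (mod 3277).
From S ≡ 3203 (mod 3277) write S = 3203 + 3277t. Substituting into S ≡ 28 (mod 61) gives 3277t ≡ 58 (mod 61), and since 44⁻¹ ≡ 43 (mod 61), t ≡ 54. Hence S ≡ 3203 + 3277·54 = 180161 (mod 199897).

180161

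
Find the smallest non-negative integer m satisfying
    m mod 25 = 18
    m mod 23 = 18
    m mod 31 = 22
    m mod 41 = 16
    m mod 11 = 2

Combine the congruences pairwise.
From m ≡ 18 (mod 25) write m = 18 + 25t. Substituting into m ≡ 18 (mod 23) gives 25t ≡ 0 (mod 23), and since 2⁻¹ ≡ 12 (mod 23), t ≡ 0. Hence m ≡ 18 + 25·0 = 18 (mod 575).
From m ≡ 18 (mod 575) write m = 18 + 575t. Substituting into m ≡ 22 (mod 31) gives 575t ≡ 4 (mod 31), and since 17⁻¹ ≡ 11 (mod 31), t ≡ 13. Hence m ≡ 18 + 575·13 = 7493 (mod 17825).
From m ≡ 7493 (mod 17825) write m = 7493 + 17825t. Substituting into m ≡ 16 (mod 41) gives 17825t ≡ 26 (mod 41), and since 31⁻¹ ≡ 4 (mod 41), t ≡ 22. Hence m ≡ 7493 + 17825·22 = 399643 (mod 730825).
From m ≡ 399643 (mod 730825) write m = 399643 + 730825t. Substituting into m ≡ 2 (mod 11) gives 730825t ≡ 0 (mod 11), and since 7⁻¹ ≡ 8 (mod 11), t ≡ 0. Hence m ≡ 399643 + 730825·0 = 399643 (mod 8039075).

399643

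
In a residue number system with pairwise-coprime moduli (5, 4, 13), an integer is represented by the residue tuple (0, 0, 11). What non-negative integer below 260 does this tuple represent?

180

The moduli are pairwise coprime; N = 5·4·13 = 260.
N/5 = 52; 52 ≡ 2 (mod 5); 2·3 ≡ 1, so inverse 3.
N/4 = 65; 65 ≡ 1 (mod 4), inverse 1.
N/13 = 20; 20 ≡ 7 (mod 13); 7·2 ≡ 1, so inverse 2.
x ≡ 0·52·3 + 0·65·1 + 11·20·2 = 440.
440 mod 260 = 180.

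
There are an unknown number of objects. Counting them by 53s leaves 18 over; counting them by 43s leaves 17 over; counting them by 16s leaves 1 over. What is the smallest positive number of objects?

35793

The moduli are pairwise coprime; M = 53·43·16 = 36464.
M/53 = 688; 688 ≡ 52 (mod 53); 52·52 ≡ 1, so inverse 52.
M/43 = 848; 848 ≡ 31 (mod 43); 31·25 ≡ 1, so inverse 25.
M/16 = 2279; 2279 ≡ 7 (mod 16); 7·7 ≡ 1, so inverse 7.
N ≡ 18·688·52 + 17·848·25 + 1·2279·7 = 1020321.
1020321 mod 36464 = 35793.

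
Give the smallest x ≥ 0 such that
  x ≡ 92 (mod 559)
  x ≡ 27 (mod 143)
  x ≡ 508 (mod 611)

Combine the congruences pairwise.
gcd(559, 143) = 13 and 13 | (27 − 92), so the pair is consistent; merging gives x ≡ 2887 (mod 6149), where 6149 = lcm(559, 143).
gcd(6149, 611) = 13 and 13 | (508 − 2887), so the pair is consistent; merging gives x ≡ 205804 (mod 289003), where 289003 = lcm(6149, 611).
The solution is unique modulo lcm(559, 143, 611) = 289003.

205804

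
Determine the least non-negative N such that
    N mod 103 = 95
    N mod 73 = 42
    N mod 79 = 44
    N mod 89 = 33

From N ≡ 95 (mod 103) write N = 95 + 103t. Substituting into N ≡ 42 (mod 73) gives 103t ≡ 20 (mod 73), and since 30⁻¹ ≡ 56 (mod 73), t ≡ 25. Hence N ≡ 95 + 103·25 = 2670 (mod 7519).
From N ≡ 2670 (mod 7519) write N = 2670 + 7519t. Substituting into N ≡ 44 (mod 79) gives 7519t ≡ 60 (mod 79), and since 14⁻¹ ≡ 17 (mod 79), t ≡ 72. Hence N ≡ 2670 + 7519·72 = 544038 (mod 594001).
From N ≡ 544038 (mod 594001) write N = 544038 + 594001t. Substituting into N ≡ 33 (mod 89) gives 594001t ≡ 52 (mod 89), and since 15⁻¹ ≡ 6 (mod 89), t ≡ 45. Hence N ≡ 544038 + 594001·45 = 27274083 (mod 52866089).

27274083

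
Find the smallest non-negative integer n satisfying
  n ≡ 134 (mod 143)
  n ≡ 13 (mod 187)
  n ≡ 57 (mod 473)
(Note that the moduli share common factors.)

Combine the congruences pairwise.
gcd(143, 187) = 11 and 11 | (13 − 134), so the pair is consistent; merging gives n ≡ 1135 (mod 2431), where 2431 = lcm(143, 187).
gcd(2431, 473) = 11 and 11 | (57 − 1135), so the pair is consistent; merging gives n ≡ 100806 (mod 104533), where 104533 = lcm(2431, 473).
The solution is unique modulo lcm(143, 187, 473) = 104533.

100806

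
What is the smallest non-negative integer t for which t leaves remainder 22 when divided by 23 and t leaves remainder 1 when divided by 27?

From t ≡ 22 (mod 23) write t = 22 + 23s. Substituting into t ≡ 1 (mod 27) gives 23s ≡ 6 (mod 27), and since 23⁻¹ ≡ 20 (mod 27), s ≡ 12. Hence t ≡ 22 + 23·12 = 298 (mod 621).

298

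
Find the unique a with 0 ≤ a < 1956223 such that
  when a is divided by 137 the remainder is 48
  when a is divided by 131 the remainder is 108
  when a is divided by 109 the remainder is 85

270623

The moduli are pairwise coprime; N = 137·131·109 = 1956223.
N/137 = 14279; 14279 ≡ 31 (mod 137); 31·84 ≡ 1, so inverse 84.
N/131 = 14933; 14933 ≡ 130 (mod 131); 130·130 ≡ 1, so inverse 130.
N/109 = 17947; 17947 ≡ 71 (mod 109); 71·43 ≡ 1, so inverse 43.
a ≡ 48·14279·84 + 108·14933·130 + 85·17947·43 = 332828533.
332828533 mod 1956223 = 270623.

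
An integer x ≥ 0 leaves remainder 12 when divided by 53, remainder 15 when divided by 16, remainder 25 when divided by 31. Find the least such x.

18191

From x ≡ 12 (mod 53) write x = 12 + 53t. Substituting into x ≡ 15 (mod 16) gives 53t ≡ 3 (mod 16), and since 5⁻¹ ≡ 13 (mod 16), t ≡ 7. Hence x ≡ 12 + 53·7 = 383 (mod 848).
From x ≡ 383 (mod 848) write x = 383 + 848t. Substituting into x ≡ 25 (mod 31) gives 848t ≡ 14 (mod 31), and since 11⁻¹ ≡ 17 (mod 31), t ≡ 21. Hence x ≡ 383 + 848·21 = 18191 (mod 26288).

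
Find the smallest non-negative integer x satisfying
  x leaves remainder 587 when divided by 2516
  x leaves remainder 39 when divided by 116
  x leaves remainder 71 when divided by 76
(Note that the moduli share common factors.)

1344131

gcd(2516, 116) = 4 and 4 | (39 − 587), so the pair is consistent; merging gives x ≡ 30779 (mod 72964), where 72964 = lcm(2516, 116).
gcd(72964, 76) = 4 and 4 | (71 − 30779), so the pair is consistent; merging gives x ≡ 1344131 (mod 1386316), where 1386316 = lcm(72964, 76).
The solution is unique modulo lcm(2516, 116, 76) = 1386316.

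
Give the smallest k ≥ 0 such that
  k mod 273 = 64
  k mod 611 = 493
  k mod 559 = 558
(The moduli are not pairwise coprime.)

Combine the congruences pairwise.
gcd(273, 611) = 13 and 13 | (493 − 64), so the pair is consistent; merging gives k ≡ 4159 (mod 12831), where 12831 = lcm(273, 611).
gcd(12831, 559) = 13 and 13 | (558 − 4159), so the pair is consistent; merging gives k ≡ 401920 (mod 551733), where 551733 = lcm(12831, 559).
The solution is unique modulo lcm(273, 611, 559) = 551733.

401920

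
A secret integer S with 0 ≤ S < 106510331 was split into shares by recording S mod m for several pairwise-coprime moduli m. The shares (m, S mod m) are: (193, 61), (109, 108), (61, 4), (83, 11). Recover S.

The moduli are pairwise coprime; N = 193·109·61·83 = 106510331.
N/193 = 551867; 551867 ≡ 80 (mod 193); 80·152 ≡ 1, so inverse 152.
N/109 = 977159; 977159 ≡ 83 (mod 109); 83·88 ≡ 1, so inverse 88.
N/61 = 1746071; 1746071 ≡ 7 (mod 61); 7·35 ≡ 1, so inverse 35.
N/83 = 1283257; 1283257 ≡ 77 (mod 83); 77·69 ≡ 1, so inverse 69.
S ≡ 61·551867·152 + 108·977159·88 + 4·1746071·35 + 11·1283257·69 = 15622271963.
15622271963 mod 106510331 = 71763637.

71763637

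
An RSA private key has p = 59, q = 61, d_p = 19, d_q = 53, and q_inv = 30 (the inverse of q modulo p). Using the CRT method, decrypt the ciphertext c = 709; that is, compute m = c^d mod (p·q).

1004

m₁ = c^(d_p) mod p: c ≡ 1 (mod 59), and 1^19 mod 59 = 1.
m₂ = c^(d_q) mod q: c ≡ 38 (mod 61), and 38^53 mod 61 = 28.
h = q_inv·(m₁ − m₂) mod p = 30·(1 − 28) mod 59 = 16.
m = m₂ + h·q = 28 + 16·61 = 1004.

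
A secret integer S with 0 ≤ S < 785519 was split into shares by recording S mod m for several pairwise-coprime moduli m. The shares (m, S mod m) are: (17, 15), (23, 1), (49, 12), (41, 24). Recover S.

738393

From S ≡ 15 (mod 17) write S = 15 + 17t. Substituting into S ≡ 1 (mod 23) gives 17t ≡ 9 (mod 23), and since 17⁻¹ ≡ 19 (mod 23), t ≡ 10. Hence S ≡ 15 + 17·10 = 185 (mod 391).
From S ≡ 185 (mod 391) write S = 185 + 391t. Substituting into S ≡ 12 (mod 49) gives 391t ≡ 23 (mod 49), and since 48⁻¹ ≡ 48 (mod 49), t ≡ 26. Hence S ≡ 185 + 391·26 = 10351 (mod 19159).
From S ≡ 10351 (mod 19159) write S = 10351 + 19159t. Substituting into S ≡ 24 (mod 41) gives 19159t ≡ 5 (mod 41), and since 12⁻¹ ≡ 24 (mod 41), t ≡ 38. Hence S ≡ 10351 + 19159·38 = 738393 (mod 785519).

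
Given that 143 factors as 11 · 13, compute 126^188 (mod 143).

81

Mod 11: 126 ≡ 5; by Fermat, exponent reduces to 188 mod 10 = 8; 5^8 ≡ 4 (mod 11).
Mod 13: 126 ≡ 9; by Fermat, exponent reduces to 188 mod 12 = 8; 9^8 ≡ 3 (mod 13).
Combine by CRT: x ≡ 4 (mod 11), x ≡ 3 (mod 13) ⇒ x ≡ 81 (mod 143).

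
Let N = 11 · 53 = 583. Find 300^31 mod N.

542

Mod 11: 300 ≡ 3; by Fermat, exponent reduces to 31 mod 10 = 1; 3^1 ≡ 3 (mod 11).
Mod 53: 300 ≡ 35; 35^31 ≡ 12 (mod 53).
Combine by CRT: x ≡ 3 (mod 11), x ≡ 12 (mod 53) ⇒ x ≡ 542 (mod 583).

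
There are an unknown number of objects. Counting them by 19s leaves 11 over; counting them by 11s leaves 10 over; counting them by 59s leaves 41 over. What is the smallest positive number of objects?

The moduli are pairwise coprime; M = 19·11·59 = 12331.
M/19 = 649; 649 ≡ 3 (mod 19); 3·13 ≡ 1, so inverse 13.
M/11 = 1121; 1121 ≡ 10 (mod 11); 10·10 ≡ 1, so inverse 10.
M/59 = 209; 209 ≡ 32 (mod 59); 32·24 ≡ 1, so inverse 24.
N ≡ 11·649·13 + 10·1121·10 + 41·209·24 = 410563.
410563 mod 12331 = 3640.

3640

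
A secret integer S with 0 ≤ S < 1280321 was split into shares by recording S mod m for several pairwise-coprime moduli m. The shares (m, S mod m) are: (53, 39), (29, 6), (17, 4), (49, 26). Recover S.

From S ≡ 39 (mod 53) write S = 39 + 53t. Substituting into S ≡ 6 (mod 29) gives 53t ≡ 25 (mod 29), and since 24⁻¹ ≡ 23 (mod 29), t ≡ 24. Hence S ≡ 39 + 53·24 = 1311 (mod 1537).
From S ≡ 1311 (mod 1537) write S = 1311 + 1537t. Substituting into S ≡ 4 (mod 17) gives 1537t ≡ 2 (mod 17), and since 7⁻¹ ≡ 5 (mod 17), t ≡ 10. Hence S ≡ 1311 + 1537·10 = 16681 (mod 26129).
From S ≡ 16681 (mod 26129) write S = 16681 + 26129t. Substituting into S ≡ 26 (mod 49) gives 26129t ≡ 5 (mod 49), and since 12⁻¹ ≡ 45 (mod 49), t ≡ 29. Hence S ≡ 16681 + 26129·29 = 774422 (mod 1280321).

774422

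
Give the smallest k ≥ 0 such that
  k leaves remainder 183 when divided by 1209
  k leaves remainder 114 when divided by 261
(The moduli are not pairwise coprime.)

Combine the congruences pairwise.
gcd(1209, 261) = 3 and 3 | (114 − 183), so the pair is consistent; merging gives k ≡ 102948 (mod 105183), where 105183 = lcm(1209, 261).
The solution is unique modulo lcm(1209, 261) = 105183.

102948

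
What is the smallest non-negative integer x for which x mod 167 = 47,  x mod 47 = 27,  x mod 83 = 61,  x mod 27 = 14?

The moduli are pairwise coprime; N = 167·47·83·27 = 17589609.
N/167 = 105327; 105327 ≡ 117 (mod 167); 117·10 ≡ 1, so inverse 10.
N/47 = 374247; 374247 ≡ 33 (mod 47); 33·10 ≡ 1, so inverse 10.
N/83 = 211923; 211923 ≡ 24 (mod 83); 24·45 ≡ 1, so inverse 45.
N/27 = 651467; 651467 ≡ 11 (mod 27); 11·5 ≡ 1, so inverse 5.
x ≡ 47·105327·10 + 27·374247·10 + 61·211923·45 + 14·651467·5 = 777881705.
777881705 mod 17589609 = 3938909.

3938909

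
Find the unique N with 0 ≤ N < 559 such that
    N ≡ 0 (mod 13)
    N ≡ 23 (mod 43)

Combine the congruences pairwise.
From N ≡ 0 (mod 13) write N = 0 + 13t. Substituting into N ≡ 23 (mod 43) gives 13t ≡ 23 (mod 43), and since 13⁻¹ ≡ 10 (mod 43), t ≡ 15. Hence N ≡ 0 + 13·15 = 195 (mod 559).

195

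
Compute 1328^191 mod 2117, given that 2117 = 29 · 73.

Mod 29: 1328 ≡ 23; by Fermat, exponent reduces to 191 mod 28 = 23; 23^23 ≡ 7 (mod 29).
Mod 73: 1328 ≡ 14; by Fermat, exponent reduces to 191 mod 72 = 47; 14^47 ≡ 11 (mod 73).
Combine by CRT: x ≡ 7 (mod 29), x ≡ 11 (mod 73) ⇒ x ≡ 1544 (mod 2117).

1544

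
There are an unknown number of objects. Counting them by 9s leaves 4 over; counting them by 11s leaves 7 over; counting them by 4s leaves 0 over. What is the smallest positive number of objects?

The moduli are pairwise coprime; M = 9·11·4 = 396.
M/9 = 44; 44 ≡ 8 (mod 9); 8·8 ≡ 1, so inverse 8.
M/11 = 36; 36 ≡ 3 (mod 11); 3·4 ≡ 1, so inverse 4.
M/4 = 99; 99 ≡ 3 (mod 4); 3·3 ≡ 1, so inverse 3.
N ≡ 4·44·8 + 7·36·4 + 0·99·3 = 2416.
2416 mod 396 = 40.

40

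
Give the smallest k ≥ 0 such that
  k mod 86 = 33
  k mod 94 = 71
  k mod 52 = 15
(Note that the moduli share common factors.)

Combine the congruences pairwise.
gcd(86, 94) = 2 and 2 | (71 − 33), so the pair is consistent; merging gives k ≡ 635 (mod 4042), where 4042 = lcm(86, 94).
gcd(4042, 52) = 2 and 2 | (15 − 635), so the pair is consistent; merging gives k ≡ 89559 (mod 105092), where 105092 = lcm(4042, 52).
The solution is unique modulo lcm(86, 94, 52) = 105092.

89559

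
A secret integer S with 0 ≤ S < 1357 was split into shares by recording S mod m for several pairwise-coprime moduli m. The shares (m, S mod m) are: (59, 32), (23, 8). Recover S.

From S ≡ 32 (mod 59) write S = 32 + 59t. Substituting into S ≡ 8 (mod 23) gives 59t ≡ 22 (mod 23), and since 13⁻¹ ≡ 16 (mod 23), t ≡ 7. Hence S ≡ 32 + 59·7 = 445 (mod 1357).

445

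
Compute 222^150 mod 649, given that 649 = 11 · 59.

Mod 11: 222 ≡ 2; since 10 | 150, by Fermat 2^150 ≡ 1 (mod 11).
Mod 59: 222 ≡ 45; by Fermat, exponent reduces to 150 mod 58 = 34; 45^34 ≡ 20 (mod 59).
Combine by CRT: x ≡ 1 (mod 11), x ≡ 20 (mod 59) ⇒ x ≡ 551 (mod 649).

551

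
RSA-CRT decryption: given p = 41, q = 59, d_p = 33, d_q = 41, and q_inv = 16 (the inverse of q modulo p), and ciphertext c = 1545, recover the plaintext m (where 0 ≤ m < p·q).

m₁ = c^(d_p) mod p: c ≡ 28 (mod 41), and 28^33 mod 41 = 11.
m₂ = c^(d_q) mod q: c ≡ 11 (mod 59), and 11^41 mod 59 = 38.
h = q_inv·(m₁ − m₂) mod p = 16·(11 − 38) mod 41 = 19.
m = m₂ + h·q = 38 + 19·59 = 1159.

1159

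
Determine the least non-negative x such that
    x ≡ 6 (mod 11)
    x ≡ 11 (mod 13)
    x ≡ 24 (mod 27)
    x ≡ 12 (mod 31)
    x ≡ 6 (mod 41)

2504409

From x ≡ 6 (mod 11) write x = 6 + 11t. Substituting into x ≡ 11 (mod 13) gives 11t ≡ 5 (mod 13), and since 11⁻¹ ≡ 6 (mod 13), t ≡ 4. Hence x ≡ 6 + 11·4 = 50 (mod 143).
From x ≡ 50 (mod 143) write x = 50 + 143t. Substituting into x ≡ 24 (mod 27) gives 143t ≡ 1 (mod 27), and since 8⁻¹ ≡ 17 (mod 27), t ≡ 17. Hence x ≡ 50 + 143·17 = 2481 (mod 3861).
From x ≡ 2481 (mod 3861) write x = 2481 + 3861t. Substituting into x ≡ 12 (mod 31) gives 3861t ≡ 11 (mod 31), and since 17⁻¹ ≡ 11 (mod 31), t ≡ 28. Hence x ≡ 2481 + 3861·28 = 110589 (mod 119691).
From x ≡ 110589 (mod 119691) write x = 110589 + 119691t. Substituting into x ≡ 6 (mod 41) gives 119691t ≡ 35 (mod 41), and since 12⁻¹ ≡ 24 (mod 41), t ≡ 20. Hence x ≡ 110589 + 119691·20 = 2504409 (mod 4907331).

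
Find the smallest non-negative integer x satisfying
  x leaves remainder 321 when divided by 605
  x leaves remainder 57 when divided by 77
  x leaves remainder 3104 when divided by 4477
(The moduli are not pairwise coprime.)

141891

Combine the congruences pairwise.
gcd(605, 77) = 11 and 11 | (57 − 321), so the pair is consistent; merging gives x ≡ 2136 (mod 4235), where 4235 = lcm(605, 77).
gcd(4235, 4477) = 121 and 121 | (3104 − 2136), so the pair is consistent; merging gives x ≡ 141891 (mod 156695), where 156695 = lcm(4235, 4477).
The solution is unique modulo lcm(605, 77, 4477) = 156695.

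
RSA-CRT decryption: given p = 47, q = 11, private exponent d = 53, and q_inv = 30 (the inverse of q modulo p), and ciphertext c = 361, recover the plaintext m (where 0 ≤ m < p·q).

289

d_p = d mod (p−1) = 53 mod 46 = 7; d_q = d mod (q−1) = 3.
m₁ = c^(d_p) mod p: c ≡ 32 (mod 47), and 32^7 mod 47 = 7.
m₂ = c^(d_q) mod q: c ≡ 9 (mod 11), and 9^3 mod 11 = 3.
h = q_inv·(m₁ − m₂) mod p = 30·(7 − 3) mod 47 = 26.
m = m₂ + h·q = 3 + 26·11 = 289.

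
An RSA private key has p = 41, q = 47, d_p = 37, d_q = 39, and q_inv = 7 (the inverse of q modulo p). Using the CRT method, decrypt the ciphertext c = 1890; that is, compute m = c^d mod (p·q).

m₁ = c^(d_p) mod p: c ≡ 4 (mod 41), and 4^37 mod 41 = 25.
m₂ = c^(d_q) mod q: c ≡ 10 (mod 47), and 10^39 mod 47 = 23.
h = q_inv·(m₁ − m₂) mod p = 7·(25 − 23) mod 41 = 14.
m = m₂ + h·q = 23 + 14·47 = 681.

681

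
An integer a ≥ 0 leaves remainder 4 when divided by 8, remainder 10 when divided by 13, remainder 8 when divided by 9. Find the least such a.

From a ≡ 4 (mod 8) write a = 4 + 8t. Substituting into a ≡ 10 (mod 13) gives 8t ≡ 6 (mod 13), and since 8⁻¹ ≡ 5 (mod 13), t ≡ 4. Hence a ≡ 4 + 8·4 = 36 (mod 104).
From a ≡ 36 (mod 104) write a = 36 + 104t. Substituting into a ≡ 8 (mod 9) gives 104t ≡ 8 (mod 9), and since 5⁻¹ ≡ 2 (mod 9), t ≡ 7. Hence a ≡ 36 + 104·7 = 764 (mod 936).

764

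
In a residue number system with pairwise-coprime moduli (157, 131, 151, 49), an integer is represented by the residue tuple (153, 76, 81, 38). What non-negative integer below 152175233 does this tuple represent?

33543674

The moduli are pairwise coprime; N = 157·131·151·49 = 152175233.
N/157 = 969269; 969269 ≡ 108 (mod 157); 108·16 ≡ 1, so inverse 16.
N/131 = 1161643; 1161643 ≡ 66 (mod 131); 66·2 ≡ 1, so inverse 2.
N/151 = 1007783; 1007783 ≡ 9 (mod 151); 9·84 ≡ 1, so inverse 84.
N/49 = 3105617; 3105617 ≡ 46 (mod 49); 46·16 ≡ 1, so inverse 16.
x ≡ 153·969269·16 + 76·1161643·2 + 81·1007783·84 + 38·3105617·16 = 11294510916.
11294510916 mod 152175233 = 33543674.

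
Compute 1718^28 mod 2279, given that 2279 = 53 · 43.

947

Mod 53: 1718 ≡ 22; 22^28 ≡ 46 (mod 53).
Mod 43: 1718 ≡ 41; 41^28 ≡ 1 (mod 43).
Combine by CRT: x ≡ 46 (mod 53), x ≡ 1 (mod 43) ⇒ x ≡ 947 (mod 2279).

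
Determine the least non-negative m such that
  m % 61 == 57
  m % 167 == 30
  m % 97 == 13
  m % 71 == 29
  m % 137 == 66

9311625108

The moduli are pairwise coprime; N = 61·167·97·71·137 = 9611628053.
N/61 = 157567673; 157567673 ≡ 37 (mod 61); 37·33 ≡ 1, so inverse 33.
N/167 = 57554659; 57554659 ≡ 113 (mod 167); 113·34 ≡ 1, so inverse 34.
N/97 = 99088949; 99088949 ≡ 54 (mod 97); 54·9 ≡ 1, so inverse 9.
N/71 = 135375043; 135375043 ≡ 53 (mod 71); 53·67 ≡ 1, so inverse 67.
N/137 = 70157869; 70157869 ≡ 32 (mod 137); 32·30 ≡ 1, so inverse 30.
m ≡ 57·157567673·33 + 30·57554659·34 + 13·99088949·9 + 29·135375043·67 + 66·70157869·30 = 768630241295.
768630241295 mod 9611628053 = 9311625108.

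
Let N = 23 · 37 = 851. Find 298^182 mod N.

Mod 23: 298 ≡ 22; by Fermat, exponent reduces to 182 mod 22 = 6; 22^6 ≡ 1 (mod 23).
Mod 37: 298 ≡ 2; by Fermat, exponent reduces to 182 mod 36 = 2; 2^2 ≡ 4 (mod 37).
Combine by CRT: x ≡ 1 (mod 23), x ≡ 4 (mod 37) ⇒ x ≡ 300 (mod 851).

300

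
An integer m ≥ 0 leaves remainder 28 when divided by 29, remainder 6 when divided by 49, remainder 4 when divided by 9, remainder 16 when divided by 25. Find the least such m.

The moduli are pairwise coprime; N = 29·49·9·25 = 319725.
N/29 = 11025; 11025 ≡ 5 (mod 29); 5·6 ≡ 1, so inverse 6.
N/49 = 6525; 6525 ≡ 8 (mod 49); 8·43 ≡ 1, so inverse 43.
N/9 = 35525; 35525 ≡ 2 (mod 9); 2·5 ≡ 1, so inverse 5.
N/25 = 12789; 12789 ≡ 14 (mod 25); 14·9 ≡ 1, so inverse 9.
m ≡ 28·11025·6 + 6·6525·43 + 4·35525·5 + 16·12789·9 = 6087766.
6087766 mod 319725 = 12991.

12991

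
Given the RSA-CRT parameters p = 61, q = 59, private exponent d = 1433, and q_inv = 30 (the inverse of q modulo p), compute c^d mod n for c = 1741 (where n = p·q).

d_p = d mod (p−1) = 1433 mod 60 = 53; d_q = d mod (q−1) = 41.
m₁ = c^(d_p) mod p: c ≡ 33 (mod 61), and 33^53 mod 61 = 53.
m₂ = c^(d_q) mod q: c ≡ 30 (mod 59), and 30^41 mod 59 = 33.
h = q_inv·(m₁ − m₂) mod p = 30·(53 − 33) mod 61 = 51.
m = m₂ + h·q = 33 + 51·59 = 3042.

3042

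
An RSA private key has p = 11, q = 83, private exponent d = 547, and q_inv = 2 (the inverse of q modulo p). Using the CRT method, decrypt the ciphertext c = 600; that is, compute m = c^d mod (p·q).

d_p = d mod (p−1) = 547 mod 10 = 7; d_q = d mod (q−1) = 55.
m₁ = c^(d_p) mod p: c ≡ 6 (mod 11), and 6^7 mod 11 = 8.
m₂ = c^(d_q) mod q: c ≡ 19 (mod 83), and 19^55 mod 83 = 79.
h = q_inv·(m₁ − m₂) mod p = 2·(8 − 79) mod 11 = 1.
m = m₂ + h·q = 79 + 1·83 = 162.

162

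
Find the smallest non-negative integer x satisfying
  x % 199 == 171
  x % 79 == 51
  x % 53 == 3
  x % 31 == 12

The moduli are pairwise coprime; N = 199·79·53·31 = 25829603.
N/199 = 129797; 129797 ≡ 49 (mod 199); 49·65 ≡ 1, so inverse 65.
N/79 = 326957; 326957 ≡ 55 (mod 79); 55·23 ≡ 1, so inverse 23.
N/53 = 487351; 487351 ≡ 16 (mod 53); 16·10 ≡ 1, so inverse 10.
N/31 = 833213; 833213 ≡ 26 (mod 31); 26·6 ≡ 1, so inverse 6.
x ≡ 171·129797·65 + 51·326957·23 + 3·487351·10 + 12·833213·6 = 1900826082.
1900826082 mod 25829603 = 15265063.

15265063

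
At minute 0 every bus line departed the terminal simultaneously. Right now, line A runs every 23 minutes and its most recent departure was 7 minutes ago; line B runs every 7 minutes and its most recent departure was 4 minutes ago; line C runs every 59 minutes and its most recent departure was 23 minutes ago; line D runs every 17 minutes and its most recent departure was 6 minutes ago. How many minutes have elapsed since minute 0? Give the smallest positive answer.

The moduli are pairwise coprime; N = 23·7·59·17 = 161483.
N/23 = 7021; 7021 ≡ 6 (mod 23); 6·4 ≡ 1, so inverse 4.
N/7 = 23069; 23069 ≡ 4 (mod 7); 4·2 ≡ 1, so inverse 2.
N/59 = 2737; 2737 ≡ 23 (mod 59); 23·18 ≡ 1, so inverse 18.
N/17 = 9499; 9499 ≡ 13 (mod 17); 13·4 ≡ 1, so inverse 4.
t ≡ 7·7021·4 + 4·23069·2 + 23·2737·18 + 6·9499·4 = 1742234.
1742234 mod 161483 = 127404.

127404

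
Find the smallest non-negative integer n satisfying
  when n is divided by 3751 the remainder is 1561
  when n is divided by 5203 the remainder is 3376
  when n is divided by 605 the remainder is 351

601721

Combine the congruences pairwise.
gcd(3751, 5203) = 121 and 121 | (3376 − 1561), so the pair is consistent; merging gives n ≡ 117842 (mod 161293), where 161293 = lcm(3751, 5203).
gcd(161293, 605) = 121 and 121 | (351 − 117842), so the pair is consistent; merging gives n ≡ 601721 (mod 806465), where 806465 = lcm(161293, 605).
The solution is unique modulo lcm(3751, 5203, 605) = 806465.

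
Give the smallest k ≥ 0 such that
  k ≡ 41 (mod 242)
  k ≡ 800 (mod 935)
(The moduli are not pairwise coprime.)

gcd(242, 935) = 11 and 11 | (800 − 41), so the pair is consistent; merging gives k ≡ 1735 (mod 20570), where 20570 = lcm(242, 935).
The solution is unique modulo lcm(242, 935) = 20570.

1735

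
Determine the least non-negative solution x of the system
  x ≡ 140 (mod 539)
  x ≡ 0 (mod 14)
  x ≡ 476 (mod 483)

3374

gcd(539, 14) = 7 and 7 | (0 − 140), so the pair is consistent; merging gives x ≡ 140 (mod 1078), where 1078 = lcm(539, 14).
gcd(1078, 483) = 7 and 7 | (476 − 140), so the pair is consistent; merging gives x ≡ 3374 (mod 74382), where 74382 = lcm(1078, 483).
The solution is unique modulo lcm(539, 14, 483) = 74382.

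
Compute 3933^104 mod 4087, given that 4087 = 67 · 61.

Mod 67: 3933 ≡ 47; by Fermat, exponent reduces to 104 mod 66 = 38; 47^38 ≡ 54 (mod 67).
Mod 61: 3933 ≡ 29; by Fermat, exponent reduces to 104 mod 60 = 44; 29^44 ≡ 13 (mod 61).
Combine by CRT: x ≡ 54 (mod 67), x ≡ 13 (mod 61) ⇒ x ≡ 3002 (mod 4087).

3002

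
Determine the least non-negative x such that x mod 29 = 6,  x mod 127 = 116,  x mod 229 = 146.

The moduli are pairwise coprime; N = 29·127·229 = 843407.
N/29 = 29083; 29083 ≡ 25 (mod 29); 25·7 ≡ 1, so inverse 7.
N/127 = 6641; 6641 ≡ 37 (mod 127); 37·103 ≡ 1, so inverse 103.
N/229 = 3683; 3683 ≡ 19 (mod 229); 19·217 ≡ 1, so inverse 217.
x ≡ 6·29083·7 + 116·6641·103 + 146·3683·217 = 197252960.
197252960 mod 843407 = 739129.

739129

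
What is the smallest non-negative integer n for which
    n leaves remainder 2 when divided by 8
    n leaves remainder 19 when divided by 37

From n ≡ 2 (mod 8) write n = 2 + 8t. Substituting into n ≡ 19 (mod 37) gives 8t ≡ 17 (mod 37), and since 8⁻¹ ≡ 14 (mod 37), t ≡ 16. Hence n ≡ 2 + 8·16 = 130 (mod 296).

130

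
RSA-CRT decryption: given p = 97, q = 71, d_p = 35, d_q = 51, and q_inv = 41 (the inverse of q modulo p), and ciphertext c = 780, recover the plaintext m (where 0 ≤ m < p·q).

3904

m₁ = c^(d_p) mod p: c ≡ 4 (mod 97), and 4^35 mod 97 = 24.
m₂ = c^(d_q) mod q: c ≡ 70 (mod 71), and 70^51 mod 71 = 70.
h = q_inv·(m₁ − m₂) mod p = 41·(24 − 70) mod 97 = 54.
m = m₂ + h·q = 70 + 54·71 = 3904.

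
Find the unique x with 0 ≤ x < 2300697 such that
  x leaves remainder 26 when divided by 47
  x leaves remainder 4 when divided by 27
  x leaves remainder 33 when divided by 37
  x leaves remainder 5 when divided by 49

1457167

From x ≡ 26 (mod 47) write x = 26 + 47t. Substituting into x ≡ 4 (mod 27) gives 47t ≡ 5 (mod 27), and since 20⁻¹ ≡ 23 (mod 27), t ≡ 7. Hence x ≡ 26 + 47·7 = 355 (mod 1269).
From x ≡ 355 (mod 1269) write x = 355 + 1269t. Substituting into x ≡ 33 (mod 37) gives 1269t ≡ 11 (mod 37), and since 11⁻¹ ≡ 27 (mod 37), t ≡ 1. Hence x ≡ 355 + 1269·1 = 1624 (mod 46953).
From x ≡ 1624 (mod 46953) write x = 1624 + 46953t. Substituting into x ≡ 5 (mod 49) gives 46953t ≡ 47 (mod 49), and since 11⁻¹ ≡ 9 (mod 49), t ≡ 31. Hence x ≡ 1624 + 46953·31 = 1457167 (mod 2300697).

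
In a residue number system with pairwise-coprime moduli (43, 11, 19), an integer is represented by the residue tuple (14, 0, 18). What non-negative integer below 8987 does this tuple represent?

The moduli are pairwise coprime; N = 43·11·19 = 8987.
N/43 = 209; 209 ≡ 37 (mod 43); 37·7 ≡ 1, so inverse 7.
N/11 = 817; 817 ≡ 3 (mod 11); 3·4 ≡ 1, so inverse 4.
N/19 = 473; 473 ≡ 17 (mod 19); 17·9 ≡ 1, so inverse 9.
x ≡ 14·209·7 + 0·817·4 + 18·473·9 = 97108.
97108 mod 8987 = 7238.

7238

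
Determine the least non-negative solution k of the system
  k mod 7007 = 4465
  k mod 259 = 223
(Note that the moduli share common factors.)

214675

Combine the congruences pairwise.
gcd(7007, 259) = 7 and 7 | (223 − 4465), so the pair is consistent; merging gives k ≡ 214675 (mod 259259), where 259259 = lcm(7007, 259).
The solution is unique modulo lcm(7007, 259) = 259259.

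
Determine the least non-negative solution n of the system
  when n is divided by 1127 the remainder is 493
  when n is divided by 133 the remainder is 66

9509

gcd(1127, 133) = 7 and 7 | (66 − 493), so the pair is consistent; merging gives n ≡ 9509 (mod 21413), where 21413 = lcm(1127, 133).
The solution is unique modulo lcm(1127, 133) = 21413.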